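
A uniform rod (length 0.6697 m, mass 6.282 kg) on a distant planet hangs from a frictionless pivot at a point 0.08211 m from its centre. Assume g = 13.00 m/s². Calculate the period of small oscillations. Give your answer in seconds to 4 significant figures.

1.277 s

For a physical pendulum T = 2π√(I/(mgd)), with d = 0.082110 m from pivot to centre of mass.
I_cm = mL²/12 = 6.282 × 0.6697²/12 = 0.23479 kg·m²; I = I_cm + md² = 0.23479 + 6.282 × 0.082110² = 0.27714 kg·m².
T = 2π√(0.27714/(6.282 × 13.00 × 0.082110)) = 1.277 s.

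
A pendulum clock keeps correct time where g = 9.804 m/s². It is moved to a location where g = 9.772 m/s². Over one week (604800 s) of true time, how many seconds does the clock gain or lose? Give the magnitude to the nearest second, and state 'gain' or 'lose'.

lose 988 s

The clock's period scales as T ∝ 1/√g, so T'/T = √(9.804/9.772) = 1.00164.
In 604800 s of true time the clock registers 604800/1.00164 = 603812.2 s, so it loses 988 s.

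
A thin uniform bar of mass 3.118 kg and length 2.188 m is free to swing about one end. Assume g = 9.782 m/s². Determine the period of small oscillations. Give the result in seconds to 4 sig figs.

For a physical pendulum T = 2π√(I/(mgd)), with d = 1.0940 m from pivot to centre of mass.
I_cm = mL²/12 = 3.118 × 2.188²/12 = 1.2439 kg·m²; I = I_cm + md² = 1.2439 + 3.118 × 1.0940² = 4.9756 kg·m².
T = 2π√(4.9756/(3.118 × 9.782 × 1.0940)) = 2.426 s.

2.426 s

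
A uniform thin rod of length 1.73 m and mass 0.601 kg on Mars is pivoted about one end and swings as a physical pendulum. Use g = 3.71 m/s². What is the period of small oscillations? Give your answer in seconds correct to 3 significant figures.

3.50 s

For a physical pendulum T = 2π√(I/(mgd)), with d = 0.8650 m from pivot to centre of mass.
I_cm = mL²/12 = 0.601 × 1.73²/12 = 0.1499 kg·m²; I = I_cm + md² = 0.1499 + 0.601 × 0.8650² = 0.5996 kg·m².
T = 2π√(0.5996/(0.601 × 3.71 × 0.8650)) = 3.50 s.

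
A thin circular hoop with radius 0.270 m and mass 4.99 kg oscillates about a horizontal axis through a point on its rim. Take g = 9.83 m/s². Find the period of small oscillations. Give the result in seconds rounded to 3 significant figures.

I_cm = mr² = 0.3638 kg·m². The pivot is at distance d = 0.270 m from the centre of mass.
By the parallel-axis theorem, I = I_cm + md² = 0.3638 + 0.3638 = 0.7275 kg·m².
T = 2π√(I/(mgd)) = 2π√(0.7275/(4.99 × 9.83 × 0.270)) = 1.47 s.

1.47 s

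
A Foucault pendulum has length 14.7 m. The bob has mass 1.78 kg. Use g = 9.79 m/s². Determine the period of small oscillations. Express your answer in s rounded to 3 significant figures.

7.70 s

T = 2π√(L/g) = 2π√(14.7/9.79) = 2π × 1.225 = 7.70 s.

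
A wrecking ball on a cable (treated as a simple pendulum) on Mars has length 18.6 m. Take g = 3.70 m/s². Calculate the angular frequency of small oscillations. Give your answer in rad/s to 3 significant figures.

0.446 rad/s

ω = √(g/L) = √(3.70/18.6) = 0.446 rad/s.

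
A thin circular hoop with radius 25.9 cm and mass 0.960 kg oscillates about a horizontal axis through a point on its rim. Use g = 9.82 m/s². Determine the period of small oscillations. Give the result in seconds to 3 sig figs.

1.44 s

I_cm = mr² = 0.06440 kg·m². The pivot is at distance d = 0.259 m from the centre of mass.
By the parallel-axis theorem, I = I_cm + md² = 0.06440 + 0.06440 = 0.1288 kg·m².
T = 2π√(I/(mgd)) = 2π√(0.1288/(0.960 × 9.82 × 0.259)) = 1.44 s.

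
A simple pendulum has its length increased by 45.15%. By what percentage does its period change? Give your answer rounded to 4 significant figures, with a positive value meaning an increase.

20.48%

T ∝ √L, so T'/T = √(1.4515) = 1.2048.
Percentage change in T = (1.2048 − 1) × 100% = 20.48%.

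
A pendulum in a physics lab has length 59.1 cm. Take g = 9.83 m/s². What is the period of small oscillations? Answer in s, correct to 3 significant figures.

T = 2π√(L/g) = 2π√(0.591/9.83) = 2π × 0.2452 = 1.54 s.

1.54 s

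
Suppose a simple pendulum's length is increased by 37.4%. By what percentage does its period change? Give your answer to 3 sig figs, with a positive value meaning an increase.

T ∝ √L, so T'/T = √(1.374) = 1.172.
Percentage change in T = (1.172 − 1) × 100% = 17.2%.

17.2%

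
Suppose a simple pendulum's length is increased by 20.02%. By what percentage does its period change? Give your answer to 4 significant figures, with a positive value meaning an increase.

T ∝ √L, so T'/T = √(1.2002) = 1.0955.
Percentage change in T = (1.0955 − 1) × 100% = 9.554%.

9.554%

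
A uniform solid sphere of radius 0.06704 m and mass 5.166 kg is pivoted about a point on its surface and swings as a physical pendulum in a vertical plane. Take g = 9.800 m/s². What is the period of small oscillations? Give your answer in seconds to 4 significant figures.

0.6149 s

I_cm = (2/5)mr² = 0.0092871 kg·m². The pivot is at distance d = 0.06704 m from the centre of mass.
By the parallel-axis theorem, I = I_cm + md² = 0.0092871 + 0.023218 = 0.032505 kg·m².
T = 2π√(I/(mgd)) = 2π√(0.032505/(5.166 × 9.800 × 0.06704)) = 0.6149 s.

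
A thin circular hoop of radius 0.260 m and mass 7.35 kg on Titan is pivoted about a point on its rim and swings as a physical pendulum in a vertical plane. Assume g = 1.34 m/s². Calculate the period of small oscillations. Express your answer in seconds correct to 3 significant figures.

I_cm = mr² = 0.4969 kg·m². The pivot is at distance d = 0.260 m from the centre of mass.
By the parallel-axis theorem, I = I_cm + md² = 0.4969 + 0.4969 = 0.9937 kg·m².
T = 2π√(I/(mgd)) = 2π√(0.9937/(7.35 × 1.34 × 0.260)) = 3.91 s.

3.91 s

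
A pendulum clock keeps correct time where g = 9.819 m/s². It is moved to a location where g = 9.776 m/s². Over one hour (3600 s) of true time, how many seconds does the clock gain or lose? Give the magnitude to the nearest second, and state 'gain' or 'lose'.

The clock's period scales as T ∝ 1/√g, so T'/T = √(9.819/9.776) = 1.00220.
In 3600 s of true time the clock registers 3600/1.00220 = 3592.1 s, so it loses 8 s.

lose 8 s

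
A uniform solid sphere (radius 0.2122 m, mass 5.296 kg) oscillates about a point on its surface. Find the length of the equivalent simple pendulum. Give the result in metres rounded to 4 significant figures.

0.2971 m

The equivalent simple-pendulum length is L_eq = I/(md), where I is about the pivot and d = 0.21220 m.
I_cm = (2/5)mR² = 0.095389 kg·m², so I = I_cm + md² = 0.095389 + 0.23847 = 0.33386 kg·m².
L_eq = 0.33386/(5.296 × 0.21220) = 0.2971 m.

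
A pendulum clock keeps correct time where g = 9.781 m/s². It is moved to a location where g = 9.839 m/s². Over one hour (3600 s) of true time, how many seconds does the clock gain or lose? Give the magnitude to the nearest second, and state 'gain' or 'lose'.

The clock's period scales as T ∝ 1/√g, so T'/T = √(9.781/9.839) = 0.997048.
In 3600 s of true time the clock registers 3600/0.997048 = 3610.7 s, so it gains 11 s.

gain 11 s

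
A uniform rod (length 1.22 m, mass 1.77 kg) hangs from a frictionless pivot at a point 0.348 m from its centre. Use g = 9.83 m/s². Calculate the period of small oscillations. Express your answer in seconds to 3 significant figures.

1.68 s

For a physical pendulum T = 2π√(I/(mgd)), with d = 0.3480 m from pivot to centre of mass.
I_cm = mL²/12 = 1.77 × 1.22²/12 = 0.2195 kg·m²; I = I_cm + md² = 0.2195 + 1.77 × 0.3480² = 0.4339 kg·m².
T = 2π√(0.4339/(1.77 × 9.83 × 0.3480)) = 1.68 s.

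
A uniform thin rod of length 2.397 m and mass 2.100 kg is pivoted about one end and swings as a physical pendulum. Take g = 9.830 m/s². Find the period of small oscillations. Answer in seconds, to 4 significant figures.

For a physical pendulum T = 2π√(I/(mgd)), with d = 1.1985 m from pivot to centre of mass.
I_cm = mL²/12 = 2.100 × 2.397²/12 = 1.0055 kg·m²; I = I_cm + md² = 1.0055 + 2.100 × 1.1985² = 4.0219 kg·m².
T = 2π√(4.0219/(2.100 × 9.830 × 1.1985)) = 2.533 s.

2.533 s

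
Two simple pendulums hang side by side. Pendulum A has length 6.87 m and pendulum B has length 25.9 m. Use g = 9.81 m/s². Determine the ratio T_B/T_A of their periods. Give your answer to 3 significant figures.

T ∝ √L, so T_B/T_A = √(L_B/L_A) = √(25.9/6.87) = 1.94.

1.94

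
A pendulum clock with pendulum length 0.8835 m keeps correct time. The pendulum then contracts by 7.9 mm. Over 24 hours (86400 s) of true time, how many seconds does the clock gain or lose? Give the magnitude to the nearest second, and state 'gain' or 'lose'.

T ∝ √L, so T'/T = √(0.87560/0.8835) = 0.995519.
In 86400 s of true time the clock registers 86400/0.995519 = 86788.9 s, so it gains 389 s.

gain 389 s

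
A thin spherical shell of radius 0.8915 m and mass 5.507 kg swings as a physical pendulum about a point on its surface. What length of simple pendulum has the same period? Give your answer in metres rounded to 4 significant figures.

The equivalent simple-pendulum length is L_eq = I/(md), where I is about the pivot and d = 0.89150 m.
I_cm = (2/3)mR² = 2.9179 kg·m², so I = I_cm + md² = 2.9179 + 4.3768 = 7.2947 kg·m².
L_eq = 7.2947/(5.507 × 0.89150) = 1.486 m.

1.486 m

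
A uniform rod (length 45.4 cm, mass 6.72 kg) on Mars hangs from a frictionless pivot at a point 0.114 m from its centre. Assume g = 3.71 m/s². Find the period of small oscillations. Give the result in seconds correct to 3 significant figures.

For a physical pendulum T = 2π√(I/(mgd)), with d = 0.1140 m from pivot to centre of mass.
I_cm = mL²/12 = 6.72 × 0.454²/12 = 0.1154 kg·m²; I = I_cm + md² = 0.1154 + 6.72 × 0.1140² = 0.2028 kg·m².
T = 2π√(0.2028/(6.72 × 3.71 × 0.1140)) = 1.68 s.

1.68 s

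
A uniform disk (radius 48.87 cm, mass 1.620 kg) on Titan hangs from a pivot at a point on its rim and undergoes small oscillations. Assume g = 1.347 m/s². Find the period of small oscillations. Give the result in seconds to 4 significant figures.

4.635 s

I_cm = ½mr² = 0.19345 kg·m². The pivot is at distance d = 0.4887 m from the centre of mass.
By the parallel-axis theorem, I = I_cm + md² = 0.19345 + 0.38690 = 0.58035 kg·m².
T = 2π√(I/(mgd)) = 2π√(0.58035/(1.620 × 1.347 × 0.4887)) = 4.635 s.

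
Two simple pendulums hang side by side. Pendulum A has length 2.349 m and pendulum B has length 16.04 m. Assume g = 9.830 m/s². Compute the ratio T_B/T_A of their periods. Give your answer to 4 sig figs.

2.613

T ∝ √L, so T_B/T_A = √(L_B/L_A) = √(16.04/2.349) = 2.613.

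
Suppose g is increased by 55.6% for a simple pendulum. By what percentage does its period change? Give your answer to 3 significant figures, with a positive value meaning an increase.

T ∝ 1/√g, so T'/T = 1/√(1.556) = 0.8017.
Percentage change in T = (0.8017 − 1) × 100% = -19.8%.

-19.8%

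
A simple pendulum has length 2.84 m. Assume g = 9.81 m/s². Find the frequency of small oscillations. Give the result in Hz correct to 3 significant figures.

T = 2π√(L/g) = 2π√(2.84/9.81) = 3.381 s, so f = 1/T = 0.296 Hz.

0.296 Hz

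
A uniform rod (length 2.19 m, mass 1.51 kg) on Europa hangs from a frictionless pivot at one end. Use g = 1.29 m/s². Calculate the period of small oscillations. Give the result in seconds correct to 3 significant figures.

For a physical pendulum T = 2π√(I/(mgd)), with d = 1.095 m from pivot to centre of mass.
I_cm = mL²/12 = 1.51 × 2.19²/12 = 0.6035 kg·m²; I = I_cm + md² = 0.6035 + 1.51 × 1.095² = 2.414 kg·m².
T = 2π√(2.414/(1.51 × 1.29 × 1.095)) = 6.68 s.

6.68 s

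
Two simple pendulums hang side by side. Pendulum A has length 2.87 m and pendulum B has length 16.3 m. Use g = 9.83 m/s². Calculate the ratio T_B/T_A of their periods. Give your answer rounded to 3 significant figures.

2.38

T ∝ √L, so T_B/T_A = √(L_B/L_A) = √(16.3/2.87) = 2.38.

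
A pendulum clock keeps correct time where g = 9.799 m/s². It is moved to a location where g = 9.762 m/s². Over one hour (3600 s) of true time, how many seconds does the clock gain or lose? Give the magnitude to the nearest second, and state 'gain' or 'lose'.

The clock's period scales as T ∝ 1/√g, so T'/T = √(9.799/9.762) = 1.00189.
In 3600 s of true time the clock registers 3600/1.00189 = 3593.2 s, so it loses 7 s.

lose 7 s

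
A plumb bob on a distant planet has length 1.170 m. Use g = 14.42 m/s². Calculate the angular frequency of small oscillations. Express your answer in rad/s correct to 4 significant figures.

3.511 rad/s

ω = √(g/L) = √(14.42/1.170) = 3.511 rad/s.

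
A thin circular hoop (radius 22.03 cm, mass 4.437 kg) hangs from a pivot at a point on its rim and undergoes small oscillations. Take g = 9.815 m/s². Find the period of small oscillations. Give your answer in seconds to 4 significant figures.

I_cm = mr² = 0.21534 kg·m². The pivot is at distance d = 0.2203 m from the centre of mass.
By the parallel-axis theorem, I = I_cm + md² = 0.21534 + 0.21534 = 0.43067 kg·m².
T = 2π√(I/(mgd)) = 2π√(0.43067/(4.437 × 9.815 × 0.2203)) = 1.331 s.

1.331 s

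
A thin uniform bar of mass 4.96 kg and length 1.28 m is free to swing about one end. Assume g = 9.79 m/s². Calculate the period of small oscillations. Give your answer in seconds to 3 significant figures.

For a physical pendulum T = 2π√(I/(mgd)), with d = 0.6400 m from pivot to centre of mass.
I_cm = mL²/12 = 4.96 × 1.28²/12 = 0.6772 kg·m²; I = I_cm + md² = 0.6772 + 4.96 × 0.6400² = 2.709 kg·m².
T = 2π√(2.709/(4.96 × 9.79 × 0.6400)) = 1.86 s.

1.86 s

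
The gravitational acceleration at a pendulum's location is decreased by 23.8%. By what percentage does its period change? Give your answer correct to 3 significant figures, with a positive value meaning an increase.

T ∝ 1/√g, so T'/T = 1/√(0.7620) = 1.146.
Percentage change in T = (1.146 − 1) × 100% = 14.6%.

14.6%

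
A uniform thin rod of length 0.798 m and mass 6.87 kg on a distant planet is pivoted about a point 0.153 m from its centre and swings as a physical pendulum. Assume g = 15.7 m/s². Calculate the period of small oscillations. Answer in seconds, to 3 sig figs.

1.12 s

For a physical pendulum T = 2π√(I/(mgd)), with d = 0.1530 m from pivot to centre of mass.
I_cm = mL²/12 = 6.87 × 0.798²/12 = 0.3646 kg·m²; I = I_cm + md² = 0.3646 + 6.87 × 0.1530² = 0.5254 kg·m².
T = 2π√(0.5254/(6.87 × 15.7 × 0.1530)) = 1.12 s.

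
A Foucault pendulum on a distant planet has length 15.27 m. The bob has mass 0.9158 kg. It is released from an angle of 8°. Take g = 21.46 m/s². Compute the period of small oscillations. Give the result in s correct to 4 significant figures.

T = 2π√(L/g) = 2π√(15.27/21.46) = 2π × 0.84354 = 5.300 s.

5.300 s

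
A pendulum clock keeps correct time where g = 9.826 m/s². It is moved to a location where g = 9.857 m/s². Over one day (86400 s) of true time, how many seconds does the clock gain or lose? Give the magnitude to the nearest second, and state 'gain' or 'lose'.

The clock's period scales as T ∝ 1/√g, so T'/T = √(9.826/9.857) = 0.998426.
In 86400 s of true time the clock registers 86400/0.998426 = 86536.2 s, so it gains 136 s.

gain 136 s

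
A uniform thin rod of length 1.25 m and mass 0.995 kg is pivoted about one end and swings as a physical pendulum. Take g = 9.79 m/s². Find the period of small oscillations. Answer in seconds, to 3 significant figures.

1.83 s

For a physical pendulum T = 2π√(I/(mgd)), with d = 0.6250 m from pivot to centre of mass.
I_cm = mL²/12 = 0.995 × 1.25²/12 = 0.1296 kg·m²; I = I_cm + md² = 0.1296 + 0.995 × 0.6250² = 0.5182 kg·m².
T = 2π√(0.5182/(0.995 × 9.79 × 0.6250)) = 1.83 s.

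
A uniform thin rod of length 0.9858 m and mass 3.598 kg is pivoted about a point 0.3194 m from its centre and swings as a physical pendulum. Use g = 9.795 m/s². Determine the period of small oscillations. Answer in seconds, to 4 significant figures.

1.520 s

For a physical pendulum T = 2π√(I/(mgd)), with d = 0.31940 m from pivot to centre of mass.
I_cm = mL²/12 = 3.598 × 0.9858²/12 = 0.29138 kg·m²; I = I_cm + md² = 0.29138 + 3.598 × 0.31940² = 0.65843 kg·m².
T = 2π√(0.65843/(3.598 × 9.795 × 0.31940)) = 1.520 s.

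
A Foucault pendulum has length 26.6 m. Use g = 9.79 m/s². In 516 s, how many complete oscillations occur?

T = 2π√(L/g) = 2π√(26.6/9.79) = 10.36 s.
Number of complete oscillations = ⌊516/10.36⌋ = ⌊49.82⌋ = 49.

49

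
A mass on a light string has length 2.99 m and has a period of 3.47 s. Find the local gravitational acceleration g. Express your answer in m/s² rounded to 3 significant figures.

From T = 2π√(L/g), g = 4π²L/T² = 4π² × 2.99/3.470² = 9.80 m/s².

9.80 m/s²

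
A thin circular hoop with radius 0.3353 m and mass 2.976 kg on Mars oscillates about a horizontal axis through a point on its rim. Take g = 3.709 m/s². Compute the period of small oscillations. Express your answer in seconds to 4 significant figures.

2.672 s

I_cm = mr² = 0.33458 kg·m². The pivot is at distance d = 0.3353 m from the centre of mass.
By the parallel-axis theorem, I = I_cm + md² = 0.33458 + 0.33458 = 0.66916 kg·m².
T = 2π√(I/(mgd)) = 2π√(0.66916/(2.976 × 3.709 × 0.3353)) = 2.672 s.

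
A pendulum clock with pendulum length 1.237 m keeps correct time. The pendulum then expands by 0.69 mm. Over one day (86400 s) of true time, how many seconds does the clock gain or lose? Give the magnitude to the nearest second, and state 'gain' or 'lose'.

lose 24 s

T ∝ √L, so T'/T = √(1.23769/1.237) = 1.00028.
In 86400 s of true time the clock registers 86400/1.00028 = 86375.9 s, so it loses 24 s.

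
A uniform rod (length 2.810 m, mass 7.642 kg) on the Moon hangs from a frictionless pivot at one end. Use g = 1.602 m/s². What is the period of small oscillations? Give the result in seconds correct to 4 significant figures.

For a physical pendulum T = 2π√(I/(mgd)), with d = 1.4050 m from pivot to centre of mass.
I_cm = mL²/12 = 7.642 × 2.810²/12 = 5.0285 kg·m²; I = I_cm + md² = 5.0285 + 7.642 × 1.4050² = 20.114 kg·m².
T = 2π√(20.114/(7.642 × 1.602 × 1.4050)) = 6.794 s.

6.794 s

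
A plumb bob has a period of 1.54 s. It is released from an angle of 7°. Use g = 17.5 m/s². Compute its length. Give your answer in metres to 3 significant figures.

From T = 2π√(L/g), L = gT²/(4π²) = 17.5 × 1.540²/(4π²) = 1.05 m.

1.05 m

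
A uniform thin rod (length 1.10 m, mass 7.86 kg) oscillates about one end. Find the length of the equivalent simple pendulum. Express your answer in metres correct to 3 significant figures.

0.733 m

The equivalent simple-pendulum length is L_eq = I/(md), where I is about the pivot and d = 0.5500 m.
I_cm = (1/12)mL² = 0.7926 kg·m², so I = I_cm + md² = 0.7926 + 2.378 = 3.170 kg·m².
L_eq = 3.170/(7.86 × 0.5500) = 0.733 m.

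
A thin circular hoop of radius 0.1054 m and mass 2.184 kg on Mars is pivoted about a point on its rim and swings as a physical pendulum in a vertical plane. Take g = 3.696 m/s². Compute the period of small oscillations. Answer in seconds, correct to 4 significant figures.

I_cm = mr² = 0.024262 kg·m². The pivot is at distance d = 0.1054 m from the centre of mass.
By the parallel-axis theorem, I = I_cm + md² = 0.024262 + 0.024262 = 0.048525 kg·m².
T = 2π√(I/(mgd)) = 2π√(0.048525/(2.184 × 3.696 × 0.1054)) = 1.501 s.

1.501 s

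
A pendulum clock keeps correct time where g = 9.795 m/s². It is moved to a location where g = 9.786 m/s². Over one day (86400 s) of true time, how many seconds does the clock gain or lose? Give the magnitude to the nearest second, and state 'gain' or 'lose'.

lose 40 s

The clock's period scales as T ∝ 1/√g, so T'/T = √(9.795/9.786) = 1.00046.
In 86400 s of true time the clock registers 86400/1.00046 = 86360.3 s, so it loses 40 s.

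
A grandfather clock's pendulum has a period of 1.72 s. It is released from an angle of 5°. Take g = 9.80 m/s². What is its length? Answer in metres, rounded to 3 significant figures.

0.734 m

From T = 2π√(L/g), L = gT²/(4π²) = 9.80 × 1.720²/(4π²) = 0.734 m.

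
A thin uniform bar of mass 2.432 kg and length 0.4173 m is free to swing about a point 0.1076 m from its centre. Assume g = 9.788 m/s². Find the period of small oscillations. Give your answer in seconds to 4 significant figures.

For a physical pendulum T = 2π√(I/(mgd)), with d = 0.10760 m from pivot to centre of mass.
I_cm = mL²/12 = 2.432 × 0.4173²/12 = 0.035292 kg·m²; I = I_cm + md² = 0.035292 + 2.432 × 0.10760² = 0.063449 kg·m².
T = 2π√(0.063449/(2.432 × 9.788 × 0.10760)) = 0.9889 s.

0.9889 s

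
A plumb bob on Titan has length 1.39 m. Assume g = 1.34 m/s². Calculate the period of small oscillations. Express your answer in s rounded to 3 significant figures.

6.40 s

T = 2π√(L/g) = 2π√(1.39/1.34) = 2π × 1.018 = 6.40 s.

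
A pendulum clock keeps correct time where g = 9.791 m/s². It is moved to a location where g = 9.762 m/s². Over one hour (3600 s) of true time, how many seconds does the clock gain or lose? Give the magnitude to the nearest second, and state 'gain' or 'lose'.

lose 5 s

The clock's period scales as T ∝ 1/√g, so T'/T = √(9.791/9.762) = 1.00148.
In 3600 s of true time the clock registers 3600/1.00148 = 3594.7 s, so it loses 5 s.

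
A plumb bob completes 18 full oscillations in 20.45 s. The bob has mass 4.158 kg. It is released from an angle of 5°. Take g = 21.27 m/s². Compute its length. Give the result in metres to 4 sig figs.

T = 20.45/18 = 1.1361 s.
From T = 2π√(L/g), L = gT²/(4π²) = 21.27 × 1.1361²/(4π²) = 0.6954 m.

0.6954 m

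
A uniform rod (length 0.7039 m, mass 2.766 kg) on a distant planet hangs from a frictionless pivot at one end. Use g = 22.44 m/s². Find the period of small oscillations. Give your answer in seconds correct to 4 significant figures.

For a physical pendulum T = 2π√(I/(mgd)), with d = 0.35195 m from pivot to centre of mass.
I_cm = mL²/12 = 2.766 × 0.7039²/12 = 0.11421 kg·m²; I = I_cm + md² = 0.11421 + 2.766 × 0.35195² = 0.45683 kg·m².
T = 2π√(0.45683/(2.766 × 22.44 × 0.35195)) = 0.9086 s.

0.9086 s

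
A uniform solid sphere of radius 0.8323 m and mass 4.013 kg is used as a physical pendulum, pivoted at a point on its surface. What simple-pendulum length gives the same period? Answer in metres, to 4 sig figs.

1.165 m

The equivalent simple-pendulum length is L_eq = I/(md), where I is about the pivot and d = 0.83230 m.
I_cm = (2/5)mR² = 1.1120 kg·m², so I = I_cm + md² = 1.1120 + 2.7799 = 3.8919 kg·m².
L_eq = 3.8919/(4.013 × 0.83230) = 1.165 m.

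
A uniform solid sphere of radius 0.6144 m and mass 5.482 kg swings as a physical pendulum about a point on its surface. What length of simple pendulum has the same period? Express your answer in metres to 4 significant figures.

The equivalent simple-pendulum length is L_eq = I/(md), where I is about the pivot and d = 0.61440 m.
I_cm = (2/5)mR² = 0.82775 kg·m², so I = I_cm + md² = 0.82775 + 2.0694 = 2.8971 kg·m².
L_eq = 2.8971/(5.482 × 0.61440) = 0.8602 m.

0.8602 m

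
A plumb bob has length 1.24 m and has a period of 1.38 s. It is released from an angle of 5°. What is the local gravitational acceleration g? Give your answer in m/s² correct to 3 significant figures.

From T = 2π√(L/g), g = 4π²L/T² = 4π² × 1.24/1.380² = 25.7 m/s².

25.7 m/s²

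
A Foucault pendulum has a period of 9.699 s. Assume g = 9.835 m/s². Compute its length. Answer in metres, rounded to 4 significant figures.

23.44 m

From T = 2π√(L/g), L = gT²/(4π²) = 9.835 × 9.6990²/(4π²) = 23.44 m.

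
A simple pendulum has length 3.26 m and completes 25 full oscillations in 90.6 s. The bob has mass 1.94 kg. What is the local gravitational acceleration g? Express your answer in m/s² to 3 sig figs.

9.80 m/s²

T = 90.6/25 = 3.624 s.
From T = 2π√(L/g), g = 4π²L/T² = 4π² × 3.26/3.624² = 9.80 m/s².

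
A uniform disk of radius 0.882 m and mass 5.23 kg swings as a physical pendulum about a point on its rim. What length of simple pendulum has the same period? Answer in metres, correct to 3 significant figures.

The equivalent simple-pendulum length is L_eq = I/(md), where I is about the pivot and d = 0.8820 m.
I_cm = ½mR² = 2.034 kg·m², so I = I_cm + md² = 2.034 + 4.069 = 6.103 kg·m².
L_eq = 6.103/(5.23 × 0.8820) = 1.32 m.

1.32 m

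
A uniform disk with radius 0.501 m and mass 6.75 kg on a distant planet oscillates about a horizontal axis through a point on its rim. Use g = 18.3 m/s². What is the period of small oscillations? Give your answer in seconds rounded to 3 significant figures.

I_cm = ½mr² = 0.8471 kg·m². The pivot is at distance d = 0.501 m from the centre of mass.
By the parallel-axis theorem, I = I_cm + md² = 0.8471 + 1.694 = 2.541 kg·m².
T = 2π√(I/(mgd)) = 2π√(2.541/(6.75 × 18.3 × 0.501)) = 1.27 s.

1.27 s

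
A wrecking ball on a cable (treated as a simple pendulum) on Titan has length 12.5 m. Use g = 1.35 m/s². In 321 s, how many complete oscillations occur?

16

T = 2π√(L/g) = 2π√(12.5/1.35) = 19.12 s.
Number of complete oscillations = ⌊321/19.12⌋ = ⌊16.79⌋ = 16.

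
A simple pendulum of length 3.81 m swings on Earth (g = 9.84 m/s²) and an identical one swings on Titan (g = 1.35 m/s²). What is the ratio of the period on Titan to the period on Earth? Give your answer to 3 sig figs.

T ∝ 1/√g, so T₂/T₁ = √(g₁/g₂) = √(9.84/1.35) = 2.70.

2.70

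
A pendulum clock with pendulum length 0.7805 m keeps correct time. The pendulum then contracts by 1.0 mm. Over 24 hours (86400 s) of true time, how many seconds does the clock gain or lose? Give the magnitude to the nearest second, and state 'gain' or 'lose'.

gain 55 s

T ∝ √L, so T'/T = √(0.77950/0.7805) = 0.999359.
In 86400 s of true time the clock registers 86400/0.999359 = 86455.4 s, so it gains 55 s.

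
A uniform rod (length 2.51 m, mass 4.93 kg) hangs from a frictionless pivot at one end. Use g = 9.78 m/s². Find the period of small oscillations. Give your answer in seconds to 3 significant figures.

For a physical pendulum T = 2π√(I/(mgd)), with d = 1.255 m from pivot to centre of mass.
I_cm = mL²/12 = 4.93 × 2.51²/12 = 2.588 kg·m²; I = I_cm + md² = 2.588 + 4.93 × 1.255² = 10.35 kg·m².
T = 2π√(10.35/(4.93 × 9.78 × 1.255)) = 2.60 s.

2.60 s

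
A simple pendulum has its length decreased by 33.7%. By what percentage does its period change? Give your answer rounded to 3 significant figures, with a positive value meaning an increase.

T ∝ √L, so T'/T = √(0.6630) = 0.8142.
Percentage change in T = (0.8142 − 1) × 100% = -18.6%.

-18.6%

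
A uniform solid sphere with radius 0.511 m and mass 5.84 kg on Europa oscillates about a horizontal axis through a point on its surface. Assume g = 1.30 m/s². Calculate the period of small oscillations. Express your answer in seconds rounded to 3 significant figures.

4.66 s

I_cm = (2/5)mr² = 0.6100 kg·m². The pivot is at distance d = 0.511 m from the centre of mass.
By the parallel-axis theorem, I = I_cm + md² = 0.6100 + 1.525 = 2.135 kg·m².
T = 2π√(I/(mgd)) = 2π√(2.135/(5.84 × 1.30 × 0.511)) = 4.66 s.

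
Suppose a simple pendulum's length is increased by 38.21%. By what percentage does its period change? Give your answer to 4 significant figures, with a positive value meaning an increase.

T ∝ √L, so T'/T = √(1.3821) = 1.1756.
Percentage change in T = (1.1756 − 1) × 100% = 17.56%.

17.56%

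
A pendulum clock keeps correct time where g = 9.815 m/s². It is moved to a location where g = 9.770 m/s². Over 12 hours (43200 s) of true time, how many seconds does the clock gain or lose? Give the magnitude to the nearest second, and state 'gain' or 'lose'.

lose 99 s

The clock's period scales as T ∝ 1/√g, so T'/T = √(9.815/9.770) = 1.00230.
In 43200 s of true time the clock registers 43200/1.00230 = 43100.9 s, so it loses 99 s.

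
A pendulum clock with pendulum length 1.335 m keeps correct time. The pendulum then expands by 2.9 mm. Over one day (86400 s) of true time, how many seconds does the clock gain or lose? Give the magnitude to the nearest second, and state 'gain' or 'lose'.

T ∝ √L, so T'/T = √(1.33790/1.335) = 1.00109.
In 86400 s of true time the clock registers 86400/1.00109 = 86306.3 s, so it loses 94 s.

lose 94 s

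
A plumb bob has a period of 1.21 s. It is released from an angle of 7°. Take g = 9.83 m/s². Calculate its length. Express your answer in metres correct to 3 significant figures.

0.365 m

From T = 2π√(L/g), L = gT²/(4π²) = 9.83 × 1.210²/(4π²) = 0.365 m.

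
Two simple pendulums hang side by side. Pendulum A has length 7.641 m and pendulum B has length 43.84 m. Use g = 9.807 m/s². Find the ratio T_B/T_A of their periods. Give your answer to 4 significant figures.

T ∝ √L, so T_B/T_A = √(L_B/L_A) = √(43.84/7.641) = 2.395.

2.395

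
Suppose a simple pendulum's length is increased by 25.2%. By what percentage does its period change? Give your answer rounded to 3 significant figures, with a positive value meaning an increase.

T ∝ √L, so T'/T = √(1.252) = 1.119.
Percentage change in T = (1.119 − 1) × 100% = 11.9%.

11.9%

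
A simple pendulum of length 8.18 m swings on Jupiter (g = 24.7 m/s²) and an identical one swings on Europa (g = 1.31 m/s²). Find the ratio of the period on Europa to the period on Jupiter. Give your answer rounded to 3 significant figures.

4.34

T ∝ 1/√g, so T₂/T₁ = √(g₁/g₂) = √(24.7/1.31) = 4.34.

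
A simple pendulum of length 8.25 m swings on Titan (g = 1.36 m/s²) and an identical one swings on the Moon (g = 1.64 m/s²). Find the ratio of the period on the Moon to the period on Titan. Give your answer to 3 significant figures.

T ∝ 1/√g, so T₂/T₁ = √(g₁/g₂) = √(1.36/1.64) = 0.911.

0.911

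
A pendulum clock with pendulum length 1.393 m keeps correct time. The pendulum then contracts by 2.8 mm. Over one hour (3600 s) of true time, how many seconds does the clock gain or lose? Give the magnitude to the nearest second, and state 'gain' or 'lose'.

T ∝ √L, so T'/T = √(1.39020/1.393) = 0.998994.
In 3600 s of true time the clock registers 3600/0.998994 = 3603.6 s, so it gains 4 s.

gain 4 s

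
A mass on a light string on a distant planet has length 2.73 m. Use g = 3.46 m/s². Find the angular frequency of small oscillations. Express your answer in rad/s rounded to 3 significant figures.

1.13 rad/s

ω = √(g/L) = √(3.46/2.73) = 1.13 rad/s.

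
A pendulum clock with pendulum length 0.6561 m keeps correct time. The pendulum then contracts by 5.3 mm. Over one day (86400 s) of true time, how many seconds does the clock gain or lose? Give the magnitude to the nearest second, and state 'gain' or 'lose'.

gain 351 s

T ∝ √L, so T'/T = √(0.65080/0.6561) = 0.995953.
In 86400 s of true time the clock registers 86400/0.995953 = 86751.1 s, so it gains 351 s.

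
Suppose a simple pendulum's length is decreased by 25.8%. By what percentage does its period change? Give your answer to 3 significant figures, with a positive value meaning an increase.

-13.9%

T ∝ √L, so T'/T = √(0.7420) = 0.8614.
Percentage change in T = (0.8614 − 1) × 100% = -13.9%.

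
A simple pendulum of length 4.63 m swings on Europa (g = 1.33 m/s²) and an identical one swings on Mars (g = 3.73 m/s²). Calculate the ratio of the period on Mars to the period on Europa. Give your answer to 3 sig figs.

T ∝ 1/√g, so T₂/T₁ = √(g₁/g₂) = √(1.33/3.73) = 0.597.

0.597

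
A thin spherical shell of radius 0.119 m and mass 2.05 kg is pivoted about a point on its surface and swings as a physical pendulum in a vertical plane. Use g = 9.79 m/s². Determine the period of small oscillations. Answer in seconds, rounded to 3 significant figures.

0.894 s

I_cm = (2/3)mr² = 0.01935 kg·m². The pivot is at distance d = 0.119 m from the centre of mass.
By the parallel-axis theorem, I = I_cm + md² = 0.01935 + 0.02903 = 0.04838 kg·m².
T = 2π√(I/(mgd)) = 2π√(0.04838/(2.05 × 9.79 × 0.119)) = 0.894 s.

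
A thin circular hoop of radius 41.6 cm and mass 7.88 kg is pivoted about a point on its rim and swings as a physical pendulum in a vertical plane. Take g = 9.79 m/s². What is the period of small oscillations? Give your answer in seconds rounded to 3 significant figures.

I_cm = mr² = 1.364 kg·m². The pivot is at distance d = 0.416 m from the centre of mass.
By the parallel-axis theorem, I = I_cm + md² = 1.364 + 1.364 = 2.727 kg·m².
T = 2π√(I/(mgd)) = 2π√(2.727/(7.88 × 9.79 × 0.416)) = 1.83 s.

1.83 s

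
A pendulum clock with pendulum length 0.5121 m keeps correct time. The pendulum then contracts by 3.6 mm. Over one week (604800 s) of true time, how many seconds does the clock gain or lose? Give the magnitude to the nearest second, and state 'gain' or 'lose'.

gain 2137 s

T ∝ √L, so T'/T = √(0.50850/0.5121) = 0.996479.
In 604800 s of true time the clock registers 604800/0.996479 = 606937.1 s, so it gains 2137 s.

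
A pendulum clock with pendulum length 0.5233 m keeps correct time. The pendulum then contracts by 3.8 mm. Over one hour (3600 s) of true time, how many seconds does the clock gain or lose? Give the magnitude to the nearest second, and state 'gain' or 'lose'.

gain 13 s

T ∝ √L, so T'/T = √(0.51950/0.5233) = 0.996363.
In 3600 s of true time the clock registers 3600/0.996363 = 3613.1 s, so it gains 13 s.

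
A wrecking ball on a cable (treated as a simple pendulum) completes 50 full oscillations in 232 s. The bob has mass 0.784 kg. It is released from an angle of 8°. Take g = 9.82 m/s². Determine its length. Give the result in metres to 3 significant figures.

T = 232/50 = 4.640 s.
From T = 2π√(L/g), L = gT²/(4π²) = 9.82 × 4.640²/(4π²) = 5.36 m.

5.36 m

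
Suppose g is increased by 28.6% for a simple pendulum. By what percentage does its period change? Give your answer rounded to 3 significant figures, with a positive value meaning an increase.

T ∝ 1/√g, so T'/T = 1/√(1.286) = 0.8818.
Percentage change in T = (0.8818 − 1) × 100% = -11.8%.

-11.8%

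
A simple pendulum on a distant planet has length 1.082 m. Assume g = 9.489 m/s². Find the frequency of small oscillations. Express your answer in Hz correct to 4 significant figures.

T = 2π√(L/g) = 2π√(1.082/9.489) = 2.1217 s, so f = 1/T = 0.4713 Hz.

0.4713 Hz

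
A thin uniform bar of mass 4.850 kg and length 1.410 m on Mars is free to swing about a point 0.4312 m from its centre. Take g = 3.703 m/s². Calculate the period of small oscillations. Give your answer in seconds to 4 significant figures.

For a physical pendulum T = 2π√(I/(mgd)), with d = 0.43120 m from pivot to centre of mass.
I_cm = mL²/12 = 4.850 × 1.410²/12 = 0.80352 kg·m²; I = I_cm + md² = 0.80352 + 4.850 × 0.43120² = 1.7053 kg·m².
T = 2π√(1.7053/(4.850 × 3.703 × 0.43120)) = 2.948 s.

2.948 s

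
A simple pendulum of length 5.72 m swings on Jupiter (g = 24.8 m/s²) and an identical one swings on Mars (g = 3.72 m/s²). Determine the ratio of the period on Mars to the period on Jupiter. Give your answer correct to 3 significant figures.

2.58

T ∝ 1/√g, so T₂/T₁ = √(g₁/g₂) = √(24.8/3.72) = 2.58.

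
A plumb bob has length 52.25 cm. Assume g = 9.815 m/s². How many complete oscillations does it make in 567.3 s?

391

T = 2π√(L/g) = 2π√(0.5225/9.815) = 1.4497 s.
Number of complete oscillations = ⌊567.3/1.4497⌋ = ⌊391.32⌋ = 391.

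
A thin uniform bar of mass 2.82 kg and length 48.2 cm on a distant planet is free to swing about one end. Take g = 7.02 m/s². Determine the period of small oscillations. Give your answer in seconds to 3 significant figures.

1.34 s

For a physical pendulum T = 2π√(I/(mgd)), with d = 0.2410 m from pivot to centre of mass.
I_cm = mL²/12 = 2.82 × 0.482²/12 = 0.05460 kg·m²; I = I_cm + md² = 0.05460 + 2.82 × 0.2410² = 0.2184 kg·m².
T = 2π√(0.2184/(2.82 × 7.02 × 0.2410)) = 1.34 s.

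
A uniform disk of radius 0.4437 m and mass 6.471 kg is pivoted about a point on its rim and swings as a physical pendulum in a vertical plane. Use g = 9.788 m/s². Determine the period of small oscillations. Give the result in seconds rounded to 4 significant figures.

1.638 s

I_cm = ½mr² = 0.63697 kg·m². The pivot is at distance d = 0.4437 m from the centre of mass.
By the parallel-axis theorem, I = I_cm + md² = 0.63697 + 1.2739 = 1.9109 kg·m².
T = 2π√(I/(mgd)) = 2π√(1.9109/(6.471 × 9.788 × 0.4437)) = 1.638 s.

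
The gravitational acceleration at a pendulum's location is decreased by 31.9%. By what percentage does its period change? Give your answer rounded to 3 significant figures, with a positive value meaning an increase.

21.2%

T ∝ 1/√g, so T'/T = 1/√(0.6810) = 1.212.
Percentage change in T = (1.212 − 1) × 100% = 21.2%.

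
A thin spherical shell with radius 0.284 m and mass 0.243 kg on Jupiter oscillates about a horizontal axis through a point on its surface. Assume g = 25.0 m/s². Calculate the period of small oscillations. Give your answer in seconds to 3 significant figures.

I_cm = (2/3)mr² = 0.01307 kg·m². The pivot is at distance d = 0.284 m from the centre of mass.
By the parallel-axis theorem, I = I_cm + md² = 0.01307 + 0.01960 = 0.03267 kg·m².
T = 2π√(I/(mgd)) = 2π√(0.03267/(0.243 × 25.0 × 0.284)) = 0.865 s.

0.865 s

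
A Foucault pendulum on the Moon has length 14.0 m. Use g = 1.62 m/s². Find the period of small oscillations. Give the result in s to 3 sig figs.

T = 2π√(L/g) = 2π√(14.0/1.62) = 2π × 2.940 = 18.5 s.

18.5 s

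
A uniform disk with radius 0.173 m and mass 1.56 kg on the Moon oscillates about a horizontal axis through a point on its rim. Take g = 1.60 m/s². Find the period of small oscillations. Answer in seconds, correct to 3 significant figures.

2.53 s

I_cm = ½mr² = 0.02334 kg·m². The pivot is at distance d = 0.173 m from the centre of mass.
By the parallel-axis theorem, I = I_cm + md² = 0.02334 + 0.04669 = 0.07003 kg·m².
T = 2π√(I/(mgd)) = 2π√(0.07003/(1.56 × 1.60 × 0.173)) = 2.53 s.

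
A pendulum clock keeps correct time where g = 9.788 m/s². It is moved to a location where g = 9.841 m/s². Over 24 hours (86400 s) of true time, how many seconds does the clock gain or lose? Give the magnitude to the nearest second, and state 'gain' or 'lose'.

The clock's period scales as T ∝ 1/√g, so T'/T = √(9.788/9.841) = 0.997304.
In 86400 s of true time the clock registers 86400/0.997304 = 86633.6 s, so it gains 234 s.

gain 234 s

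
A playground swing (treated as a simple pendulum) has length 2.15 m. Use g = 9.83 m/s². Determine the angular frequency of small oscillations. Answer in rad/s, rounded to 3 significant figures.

2.14 rad/s

ω = √(g/L) = √(9.83/2.15) = 2.14 rad/s.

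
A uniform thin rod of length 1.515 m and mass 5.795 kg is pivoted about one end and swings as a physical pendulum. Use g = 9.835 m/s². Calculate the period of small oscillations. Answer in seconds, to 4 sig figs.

2.014 s

For a physical pendulum T = 2π√(I/(mgd)), with d = 0.75750 m from pivot to centre of mass.
I_cm = mL²/12 = 5.795 × 1.515²/12 = 1.1084 kg·m²; I = I_cm + md² = 1.1084 + 5.795 × 0.75750² = 4.4336 kg·m².
T = 2π√(4.4336/(5.795 × 9.835 × 0.75750)) = 2.014 s.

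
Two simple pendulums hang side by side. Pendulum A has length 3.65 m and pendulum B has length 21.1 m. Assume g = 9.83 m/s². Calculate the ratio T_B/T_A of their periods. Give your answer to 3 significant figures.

2.40

T ∝ √L, so T_B/T_A = √(L_B/L_A) = √(21.1/3.65) = 2.40.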